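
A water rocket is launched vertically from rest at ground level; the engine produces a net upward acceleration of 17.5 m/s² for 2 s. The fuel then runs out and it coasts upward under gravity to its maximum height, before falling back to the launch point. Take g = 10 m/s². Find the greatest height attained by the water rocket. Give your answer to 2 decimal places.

96.25 m

Phase 1 (powered ascent): v₀ = 0 m/s, a = 17.5 m/s².
v = v₀ + at = 0 + (17.5)(2) = 35.0 m/s
Δx = v₀t + ½at² = 0·2 + 0.5·17.5·2² = 35.0 m

Phase 2 (coasting upward): v₀ = 35.0 m/s, a = -10 m/s².
v = v₀ + at → t = (0 − 35.0) / -10 = 3.50 s
v² = v₀² + 2aΔx → Δx = (0² − 35.0²)/(2·-10) = 61.2 m
Maximum height = 35.0 + 61.2 = 96.2 m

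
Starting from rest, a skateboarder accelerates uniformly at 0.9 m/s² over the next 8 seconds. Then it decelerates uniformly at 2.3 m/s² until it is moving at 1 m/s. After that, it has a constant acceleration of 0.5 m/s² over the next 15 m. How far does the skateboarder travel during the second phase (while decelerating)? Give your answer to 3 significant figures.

11.1 m

Phase 1 (accelerating): v₀ = 0 m/s, a = 0.9 m/s².
v = v₀ + at = 0 + (0.9)(8) = 7.20 m/s
Δx = v₀t + ½at² = 0·8 + 0.5·0.9·8² = 28.8 m

Phase 2 (decelerating): v₀ = 7.20 m/s, a = -2.3 m/s².
v = v₀ + at → t = (1 − 7.20) / -2.3 = 2.70 s
v² = v₀² + 2aΔx → Δx = (1² − 7.20²)/(2·-2.3) = 11.1 m
Distance in phase 2 = 11.1 m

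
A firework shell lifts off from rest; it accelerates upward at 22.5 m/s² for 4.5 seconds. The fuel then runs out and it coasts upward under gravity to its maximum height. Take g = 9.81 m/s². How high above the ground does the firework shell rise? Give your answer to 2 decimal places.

Phase 1 (powered ascent): v₀ = 0 m/s, a = 22.5 m/s².
v = v₀ + at = 0 + (22.5)(4.5) = 101 m/s
Δx = v₀t + ½at² = 0·4.5 + 0.5·22.5·4.5² = 228 m

Phase 2 (coasting upward): v₀ = 101 m/s, a = -9.81 m/s².
v = v₀ + at → t = (0 − 101) / -9.81 = 10.3 s
v² = v₀² + 2aΔx → Δx = (0² − 101²)/(2·-9.81) = 523 m
Maximum height = 228 + 523 = 750 m

750.32 m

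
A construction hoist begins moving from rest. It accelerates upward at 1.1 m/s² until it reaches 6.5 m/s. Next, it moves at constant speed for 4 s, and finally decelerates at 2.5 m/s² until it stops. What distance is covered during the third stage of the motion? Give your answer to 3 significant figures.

Phase 1 (accelerating): v₀ = 0 m/s, a = 1.1 m/s².
v = v₀ + at → t = (6.5 − 0) / 1.1 = 5.91 s
v² = v₀² + 2aΔx → Δx = (6.5² − 0²)/(2·1.1) = 19.2 m

Phase 2 (constant speed): v₀ = 6.50 m/s, a = 0 m/s².
v = v₀ + at = 6.50 + (0)(4) = 6.50 m/s
Δx = v₀t + ½at² = 6.50·4 + 0.5·0·4² = 26.0 m

Phase 3 (decelerating): v₀ = 6.50 m/s, a = -2.5 m/s².
v = v₀ + at → t = (0 − 6.50) / -2.5 = 2.60 s
v² = v₀² + 2aΔx → Δx = (0² − 6.50²)/(2·-2.5) = 8.45 m
Distance in phase 3 = 8.45 m

8.45 m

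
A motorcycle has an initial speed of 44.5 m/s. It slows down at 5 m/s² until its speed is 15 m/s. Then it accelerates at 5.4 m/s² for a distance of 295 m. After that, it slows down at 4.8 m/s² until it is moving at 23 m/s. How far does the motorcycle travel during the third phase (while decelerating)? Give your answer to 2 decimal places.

300.21 m

Phase 1 (decelerating): v₀ = 44.5 m/s, a = -5 m/s².
v = v₀ + at → t = (15 − 44.5) / -5 = 5.90 s
v² = v₀² + 2aΔx → Δx = (15² − 44.5²)/(2·-5) = 176 m

Phase 2 (accelerating): v₀ = 15.0 m/s, a = 5.4 m/s².
v² = v₀² + 2aΔx = 15.0² + 2·5.4·295 = 3410 → v = 58.4 m/s
t = (v − v₀)/a = (58.4 − 15.0)/5.4 = 8.04 s

Phase 3 (decelerating): v₀ = 58.4 m/s, a = -4.8 m/s².
v = v₀ + at → t = (23 − 58.4) / -4.8 = 7.38 s
v² = v₀² + 2aΔx → Δx = (23² − 58.4²)/(2·-4.8) = 300 m
Distance in phase 3 = 300 m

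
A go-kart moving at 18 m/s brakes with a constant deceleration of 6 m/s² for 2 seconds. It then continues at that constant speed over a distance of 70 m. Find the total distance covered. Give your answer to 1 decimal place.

94.0 m

Phase 1 (decelerating): v₀ = 18.0 m/s, a = -6 m/s².
v = v₀ + at = 18.0 + (-6)(2) = 6.00 m/s
Δx = v₀t + ½at² = 18.0·2 + 0.5·-6·2² = 24.0 m

Phase 2 (constant speed): v₀ = 6.00 m/s, a = 0 m/s².
Constant speed: t = d/v = 70/6.00 = 11.7 s
Total distance = 24.0 + 70.0 = 94.0 m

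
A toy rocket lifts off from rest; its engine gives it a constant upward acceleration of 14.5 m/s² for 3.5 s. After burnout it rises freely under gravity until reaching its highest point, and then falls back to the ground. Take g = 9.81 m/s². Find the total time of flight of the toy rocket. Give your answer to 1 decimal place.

15.4 s

Phase 1 (powered ascent): v₀ = 0 m/s, a = 14.5 m/s².
v = v₀ + at = 0 + (14.5)(3.5) = 50.8 m/s
Δx = v₀t + ½at² = 0·3.5 + 0.5·14.5·3.5² = 88.8 m

Phase 2 (coasting upward): v₀ = 50.8 m/s, a = -9.81 m/s².
v = v₀ + at → t = (0 − 50.8) / -9.81 = 5.17 s
v² = v₀² + 2aΔx → Δx = (0² − 50.8²)/(2·-9.81) = 131 m

Phase 3 (free fall): v₀ = 0 m/s, a = -9.81 m/s².
Falls 220 m from rest: t = √(2·220/9.81) = 6.70 s; v = g·t = 65.7 m/s.
Total time = 3.50 + 5.17 + 6.70 = 15.4 s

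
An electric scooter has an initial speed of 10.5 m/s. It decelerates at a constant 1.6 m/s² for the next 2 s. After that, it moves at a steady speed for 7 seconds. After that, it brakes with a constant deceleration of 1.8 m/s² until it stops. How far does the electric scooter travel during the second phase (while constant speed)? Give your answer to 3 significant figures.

Phase 1 (decelerating): v₀ = 10.5 m/s, a = -1.6 m/s².
v = v₀ + at = 10.5 + (-1.6)(2) = 7.30 m/s
Δx = v₀t + ½at² = 10.5·2 + 0.5·-1.6·2² = 17.8 m

Phase 2 (constant speed): v₀ = 7.30 m/s, a = 0 m/s².
v = v₀ + at = 7.30 + (0)(7) = 7.30 m/s
Δx = v₀t + ½at² = 7.30·7 + 0.5·0·7² = 51.1 m
Distance in phase 2 = 51.1 m

51.1 m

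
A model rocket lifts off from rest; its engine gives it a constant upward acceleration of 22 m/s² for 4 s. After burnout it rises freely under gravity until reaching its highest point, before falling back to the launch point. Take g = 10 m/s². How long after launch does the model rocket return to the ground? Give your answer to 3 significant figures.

23.4 s

Phase 1 (powered ascent): v₀ = 0 m/s, a = 22 m/s².
v = v₀ + at = 0 + (22)(4) = 88.0 m/s
Δx = v₀t + ½at² = 0·4 + 0.5·22·4² = 176 m

Phase 2 (coasting upward): v₀ = 88.0 m/s, a = -10 m/s².
v = v₀ + at → t = (0 − 88.0) / -10 = 8.80 s
v² = v₀² + 2aΔx → Δx = (0² − 88.0²)/(2·-10) = 387 m

Phase 3 (free fall): v₀ = 0 m/s, a = -10 m/s².
Falls 563 m from rest: t = √(2·563/10) = 10.6 s; v = g·t = 106 m/s.
Total time = 4.00 + 8.80 + 10.6 = 23.4 s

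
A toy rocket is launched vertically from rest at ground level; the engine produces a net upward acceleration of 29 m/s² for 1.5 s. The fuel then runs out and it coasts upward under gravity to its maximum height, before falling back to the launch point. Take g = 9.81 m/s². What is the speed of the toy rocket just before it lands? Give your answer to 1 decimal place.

Phase 1 (powered ascent): v₀ = 0 m/s, a = 29 m/s².
v = v₀ + at = 0 + (29)(1.5) = 43.5 m/s
Δx = v₀t + ½at² = 0·1.5 + 0.5·29·1.5² = 32.6 m

Phase 2 (coasting upward): v₀ = 43.5 m/s, a = -9.81 m/s².
v = v₀ + at → t = (0 − 43.5) / -9.81 = 4.43 s
v² = v₀² + 2aΔx → Δx = (0² − 43.5²)/(2·-9.81) = 96.4 m

Phase 3 (free fall): v₀ = 0 m/s, a = -9.81 m/s².
Falls 129 m from rest: t = √(2·129/9.81) = 5.13 s; v = g·t = 50.3 m/s.
Impact speed = 50.3 m/s

50.3 m/s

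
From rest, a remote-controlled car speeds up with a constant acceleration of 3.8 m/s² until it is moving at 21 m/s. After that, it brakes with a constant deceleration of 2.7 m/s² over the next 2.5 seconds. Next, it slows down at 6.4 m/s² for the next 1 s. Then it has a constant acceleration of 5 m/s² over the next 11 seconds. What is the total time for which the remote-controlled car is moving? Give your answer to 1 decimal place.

Phase 1 (accelerating): v₀ = 0 m/s, a = 3.8 m/s².
v = v₀ + at → t = (21 − 0) / 3.8 = 5.53 s
v² = v₀² + 2aΔx → Δx = (21² − 0²)/(2·3.8) = 58.0 m

Phase 2 (decelerating): v₀ = 21.0 m/s, a = -2.7 m/s².
v = v₀ + at = 21.0 + (-2.7)(2.5) = 14.2 m/s
Δx = v₀t + ½at² = 21.0·2.5 + 0.5·-2.7·2.5² = 44.1 m

Phase 3 (decelerating): v₀ = 14.2 m/s, a = -6.4 m/s².
v = v₀ + at = 14.2 + (-6.4)(1) = 7.85 m/s
Δx = v₀t + ½at² = 14.2·1 + 0.5·-6.4·1² = 11.1 m

Phase 4 (accelerating): v₀ = 7.85 m/s, a = 5 m/s².
v = v₀ + at = 7.85 + (5)(11) = 62.9 m/s
Δx = v₀t + ½at² = 7.85·11 + 0.5·5·11² = 389 m
Total time = 5.53 + 2.50 + 1.00 + 11.0 = 20.0 s

20.0 s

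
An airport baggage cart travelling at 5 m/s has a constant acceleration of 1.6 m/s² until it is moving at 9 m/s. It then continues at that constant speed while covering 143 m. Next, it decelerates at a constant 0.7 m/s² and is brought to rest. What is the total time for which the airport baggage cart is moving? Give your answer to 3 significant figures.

Phase 1 (accelerating): v₀ = 5.00 m/s, a = 1.6 m/s².
v = v₀ + at → t = (9 − 5.00) / 1.6 = 2.50 s
v² = v₀² + 2aΔx → Δx = (9² − 5.00²)/(2·1.6) = 17.5 m

Phase 2 (constant speed): v₀ = 9.00 m/s, a = 0 m/s².
Constant speed: t = d/v = 143/9.00 = 15.9 s

Phase 3 (decelerating): v₀ = 9.00 m/s, a = -0.7 m/s².
v = v₀ + at → t = (0 − 9.00) / -0.7 = 12.9 s
v² = v₀² + 2aΔx → Δx = (0² − 9.00²)/(2·-0.7) = 57.9 m
Total time = 2.50 + 15.9 + 12.9 = 31.2 s

31.2 s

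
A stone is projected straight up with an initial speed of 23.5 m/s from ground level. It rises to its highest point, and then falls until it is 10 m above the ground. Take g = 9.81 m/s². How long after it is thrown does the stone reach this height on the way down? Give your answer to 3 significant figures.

4.32 s

Phase 1 (rising): v₀ = 23.5 m/s, a = -9.81 m/s².
v = v₀ + at → t = (0 − 23.5) / -9.81 = 2.40 s
v² = v₀² + 2aΔx → Δx = (0² − 23.5²)/(2·-9.81) = 28.1 m

Phase 2 (falling): v₀ = 0 m/s, a = -9.81 m/s².
Falls 18.1 m from rest: t = √(2·18.1/9.81) = 1.92 s; v = g·t = 18.9 m/s.
Total time = 2.40 + 1.92 = 4.32 s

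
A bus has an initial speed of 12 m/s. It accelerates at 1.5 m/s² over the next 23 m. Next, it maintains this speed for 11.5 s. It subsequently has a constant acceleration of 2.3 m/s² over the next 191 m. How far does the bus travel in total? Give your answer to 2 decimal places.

Phase 1 (accelerating): v₀ = 12.0 m/s, a = 1.5 m/s².
v² = v₀² + 2aΔx = 12.0² + 2·1.5·23 = 213 → v = 14.6 m/s
t = (v − v₀)/a = (14.6 − 12.0)/1.5 = 1.73 s

Phase 2 (constant speed): v₀ = 14.6 m/s, a = 0 m/s².
v = v₀ + at = 14.6 + (0)(11.5) = 14.6 m/s
Δx = v₀t + ½at² = 14.6·11.5 + 0.5·0·11.5² = 168 m

Phase 3 (accelerating): v₀ = 14.6 m/s, a = 2.3 m/s².
v² = v₀² + 2aΔx = 14.6² + 2·2.3·191 = 1090 → v = 33.0 m/s
t = (v − v₀)/a = (33.0 − 14.6)/2.3 = 8.02 s
Total distance = 23.0 + 168 + 191 = 382 m

381.84 m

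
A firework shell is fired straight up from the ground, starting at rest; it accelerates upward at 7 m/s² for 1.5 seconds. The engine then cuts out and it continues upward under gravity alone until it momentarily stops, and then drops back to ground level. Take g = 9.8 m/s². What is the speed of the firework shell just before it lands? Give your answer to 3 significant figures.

16.3 m/s

Phase 1 (powered ascent): v₀ = 0 m/s, a = 7 m/s².
v = v₀ + at = 0 + (7)(1.5) = 10.5 m/s
Δx = v₀t + ½at² = 0·1.5 + 0.5·7·1.5² = 7.88 m

Phase 2 (coasting upward): v₀ = 10.5 m/s, a = -9.8 m/s².
v = v₀ + at → t = (0 − 10.5) / -9.8 = 1.07 s
v² = v₀² + 2aΔx → Δx = (0² − 10.5²)/(2·-9.8) = 5.62 m

Phase 3 (free fall): v₀ = 0 m/s, a = -9.8 m/s².
Falls 13.5 m from rest: t = √(2·13.5/9.8) = 1.66 s; v = g·t = 16.3 m/s.
Impact speed = 16.3 m/s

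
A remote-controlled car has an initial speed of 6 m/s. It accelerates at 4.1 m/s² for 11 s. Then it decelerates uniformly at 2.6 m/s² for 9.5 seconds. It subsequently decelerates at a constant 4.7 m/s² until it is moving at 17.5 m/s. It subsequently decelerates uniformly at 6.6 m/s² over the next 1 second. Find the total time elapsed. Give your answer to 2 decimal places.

23.39 s

Phase 1 (accelerating): v₀ = 6.00 m/s, a = 4.1 m/s².
v = v₀ + at = 6.00 + (4.1)(11) = 51.1 m/s
Δx = v₀t + ½at² = 6.00·11 + 0.5·4.1·11² = 314 m

Phase 2 (decelerating): v₀ = 51.1 m/s, a = -2.6 m/s².
v = v₀ + at = 51.1 + (-2.6)(9.5) = 26.4 m/s
Δx = v₀t + ½at² = 51.1·9.5 + 0.5·-2.6·9.5² = 368 m

Phase 3 (decelerating): v₀ = 26.4 m/s, a = -4.7 m/s².
v = v₀ + at → t = (17.5 − 26.4) / -4.7 = 1.89 s
v² = v₀² + 2aΔx → Δx = (17.5² − 26.4²)/(2·-4.7) = 41.6 m

Phase 4 (decelerating): v₀ = 17.5 m/s, a = -6.6 m/s².
v = v₀ + at = 17.5 + (-6.6)(1) = 10.9 m/s
Δx = v₀t + ½at² = 17.5·1 + 0.5·-6.6·1² = 14.2 m
Total time = 11.0 + 9.50 + 1.89 + 1.00 = 23.4 s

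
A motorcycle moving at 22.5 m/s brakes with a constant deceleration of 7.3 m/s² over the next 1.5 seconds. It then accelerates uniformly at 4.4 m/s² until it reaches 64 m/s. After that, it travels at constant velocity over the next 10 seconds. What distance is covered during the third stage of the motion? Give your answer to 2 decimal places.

640.00 m

Phase 1 (decelerating): v₀ = 22.5 m/s, a = -7.3 m/s².
v = v₀ + at = 22.5 + (-7.3)(1.5) = 11.6 m/s
Δx = v₀t + ½at² = 22.5·1.5 + 0.5·-7.3·1.5² = 25.5 m

Phase 2 (accelerating): v₀ = 11.6 m/s, a = 4.4 m/s².
v = v₀ + at → t = (64 − 11.6) / 4.4 = 11.9 s
v² = v₀² + 2aΔx → Δx = (64² − 11.6²)/(2·4.4) = 450 m

Phase 3 (constant speed): v₀ = 64.0 m/s, a = 0 m/s².
v = v₀ + at = 64.0 + (0)(10) = 64.0 m/s
Δx = v₀t + ½at² = 64.0·10 + 0.5·0·10² = 640 m
Distance in phase 3 = 640 m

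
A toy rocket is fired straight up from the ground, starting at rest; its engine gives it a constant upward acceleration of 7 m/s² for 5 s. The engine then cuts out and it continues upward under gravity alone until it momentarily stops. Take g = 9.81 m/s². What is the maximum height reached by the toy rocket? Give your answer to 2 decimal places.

Phase 1 (powered ascent): v₀ = 0 m/s, a = 7 m/s².
v = v₀ + at = 0 + (7)(5) = 35.0 m/s
Δx = v₀t + ½at² = 0·5 + 0.5·7·5² = 87.5 m

Phase 2 (coasting upward): v₀ = 35.0 m/s, a = -9.81 m/s².
v = v₀ + at → t = (0 − 35.0) / -9.81 = 3.57 s
v² = v₀² + 2aΔx → Δx = (0² − 35.0²)/(2·-9.81) = 62.4 m
Maximum height = 87.5 + 62.4 = 150 m

149.94 m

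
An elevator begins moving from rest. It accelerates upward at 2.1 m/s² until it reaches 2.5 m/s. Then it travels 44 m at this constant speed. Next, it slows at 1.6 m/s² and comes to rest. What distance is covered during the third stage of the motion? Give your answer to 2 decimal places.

1.95 m

Phase 1 (accelerating): v₀ = 0 m/s, a = 2.1 m/s².
v = v₀ + at → t = (2.5 − 0) / 2.1 = 1.19 s
v² = v₀² + 2aΔx → Δx = (2.5² − 0²)/(2·2.1) = 1.49 m

Phase 2 (constant speed): v₀ = 2.50 m/s, a = 0 m/s².
Constant speed: t = d/v = 44/2.50 = 17.6 s

Phase 3 (decelerating): v₀ = 2.50 m/s, a = -1.6 m/s².
v = v₀ + at → t = (0 − 2.50) / -1.6 = 1.56 s
v² = v₀² + 2aΔx → Δx = (0² − 2.50²)/(2·-1.6) = 1.95 m
Distance in phase 3 = 1.95 m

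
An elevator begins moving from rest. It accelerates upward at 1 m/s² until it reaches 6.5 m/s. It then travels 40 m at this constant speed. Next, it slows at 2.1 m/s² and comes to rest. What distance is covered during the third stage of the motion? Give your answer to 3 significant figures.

Phase 1 (accelerating): v₀ = 0 m/s, a = 1 m/s².
v = v₀ + at → t = (6.5 − 0) / 1 = 6.50 s
v² = v₀² + 2aΔx → Δx = (6.5² − 0²)/(2·1) = 21.1 m

Phase 2 (constant speed): v₀ = 6.50 m/s, a = 0 m/s².
Constant speed: t = d/v = 40/6.50 = 6.15 s

Phase 3 (decelerating): v₀ = 6.50 m/s, a = -2.1 m/s².
v = v₀ + at → t = (0 − 6.50) / -2.1 = 3.10 s
v² = v₀² + 2aΔx → Δx = (0² − 6.50²)/(2·-2.1) = 10.1 m
Distance in phase 3 = 10.1 m

10.1 m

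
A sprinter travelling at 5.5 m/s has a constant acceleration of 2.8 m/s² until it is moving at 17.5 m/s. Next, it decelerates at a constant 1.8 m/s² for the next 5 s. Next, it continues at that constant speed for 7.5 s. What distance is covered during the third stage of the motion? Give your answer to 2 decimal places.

Phase 1 (accelerating): v₀ = 5.50 m/s, a = 2.8 m/s².
v = v₀ + at → t = (17.5 − 5.50) / 2.8 = 4.29 s
v² = v₀² + 2aΔx → Δx = (17.5² − 5.50²)/(2·2.8) = 49.3 m

Phase 2 (decelerating): v₀ = 17.5 m/s, a = -1.8 m/s².
v = v₀ + at = 17.5 + (-1.8)(5) = 8.50 m/s
Δx = v₀t + ½at² = 17.5·5 + 0.5·-1.8·5² = 65.0 m

Phase 3 (constant speed): v₀ = 8.50 m/s, a = 0 m/s².
v = v₀ + at = 8.50 + (0)(7.5) = 8.50 m/s
Δx = v₀t + ½at² = 8.50·7.5 + 0.5·0·7.5² = 63.8 m
Distance in phase 3 = 63.8 m

63.75 m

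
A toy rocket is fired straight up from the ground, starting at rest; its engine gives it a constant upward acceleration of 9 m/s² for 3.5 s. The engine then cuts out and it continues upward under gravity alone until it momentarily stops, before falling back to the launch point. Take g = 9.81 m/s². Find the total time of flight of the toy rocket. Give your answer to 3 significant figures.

Phase 1 (powered ascent): v₀ = 0 m/s, a = 9 m/s².
v = v₀ + at = 0 + (9)(3.5) = 31.5 m/s
Δx = v₀t + ½at² = 0·3.5 + 0.5·9·3.5² = 55.1 m

Phase 2 (coasting upward): v₀ = 31.5 m/s, a = -9.81 m/s².
v = v₀ + at → t = (0 − 31.5) / -9.81 = 3.21 s
v² = v₀² + 2aΔx → Δx = (0² − 31.5²)/(2·-9.81) = 50.6 m

Phase 3 (free fall): v₀ = 0 m/s, a = -9.81 m/s².
Falls 106 m from rest: t = √(2·106/9.81) = 4.64 s; v = g·t = 45.5 m/s.
Total time = 3.50 + 3.21 + 4.64 = 11.4 s

11.4 s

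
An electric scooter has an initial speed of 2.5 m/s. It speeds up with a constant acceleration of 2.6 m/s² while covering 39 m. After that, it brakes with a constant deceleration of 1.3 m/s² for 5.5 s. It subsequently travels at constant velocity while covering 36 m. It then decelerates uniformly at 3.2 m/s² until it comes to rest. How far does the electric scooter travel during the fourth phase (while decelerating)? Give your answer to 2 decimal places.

8.35 m

Phase 1 (accelerating): v₀ = 2.50 m/s, a = 2.6 m/s².
v² = v₀² + 2aΔx = 2.50² + 2·2.6·39 = 209 → v = 14.5 m/s
t = (v − v₀)/a = (14.5 − 2.50)/2.6 = 4.60 s

Phase 2 (decelerating): v₀ = 14.5 m/s, a = -1.3 m/s².
v = v₀ + at = 14.5 + (-1.3)(5.5) = 7.31 m/s
Δx = v₀t + ½at² = 14.5·5.5 + 0.5·-1.3·5.5² = 59.9 m

Phase 3 (constant speed): v₀ = 7.31 m/s, a = 0 m/s².
Constant speed: t = d/v = 36/7.31 = 4.93 s

Phase 4 (decelerating): v₀ = 7.31 m/s, a = -3.2 m/s².
v = v₀ + at → t = (0 − 7.31) / -3.2 = 2.28 s
v² = v₀² + 2aΔx → Δx = (0² − 7.31²)/(2·-3.2) = 8.35 m
Distance in phase 4 = 8.35 m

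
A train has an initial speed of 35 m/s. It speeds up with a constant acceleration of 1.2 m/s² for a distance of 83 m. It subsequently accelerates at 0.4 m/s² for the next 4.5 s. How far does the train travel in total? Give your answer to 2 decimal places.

256.87 m

Phase 1 (accelerating): v₀ = 35.0 m/s, a = 1.2 m/s².
v² = v₀² + 2aΔx = 35.0² + 2·1.2·83 = 1420 → v = 37.7 m/s
t = (v − v₀)/a = (37.7 − 35.0)/1.2 = 2.28 s

Phase 2 (accelerating): v₀ = 37.7 m/s, a = 0.4 m/s².
v = v₀ + at = 37.7 + (0.4)(4.5) = 39.5 m/s
Δx = v₀t + ½at² = 37.7·4.5 + 0.5·0.4·4.5² = 174 m
Total distance = 83.0 + 174 = 257 m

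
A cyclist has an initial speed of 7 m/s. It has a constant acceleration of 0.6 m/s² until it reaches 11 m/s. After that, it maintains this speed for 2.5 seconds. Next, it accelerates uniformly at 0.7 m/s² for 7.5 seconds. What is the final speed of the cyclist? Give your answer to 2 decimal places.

16.25 m/s

Phase 1 (accelerating): v₀ = 7.00 m/s, a = 0.6 m/s².
v = v₀ + at → t = (11 − 7.00) / 0.6 = 6.67 s
v² = v₀² + 2aΔx → Δx = (11² − 7.00²)/(2·0.6) = 60.0 m

Phase 2 (constant speed): v₀ = 11.0 m/s, a = 0 m/s².
v = v₀ + at = 11.0 + (0)(2.5) = 11.0 m/s
Δx = v₀t + ½at² = 11.0·2.5 + 0.5·0·2.5² = 27.5 m

Phase 3 (accelerating): v₀ = 11.0 m/s, a = 0.7 m/s².
v = v₀ + at = 11.0 + (0.7)(7.5) = 16.2 m/s
Δx = v₀t + ½at² = 11.0·7.5 + 0.5·0.7·7.5² = 102 m
Final speed = 16.2 m/s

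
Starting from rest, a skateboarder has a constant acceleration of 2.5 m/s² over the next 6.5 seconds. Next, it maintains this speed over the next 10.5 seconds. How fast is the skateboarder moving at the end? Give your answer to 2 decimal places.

Phase 1 (accelerating): v₀ = 0 m/s, a = 2.5 m/s².
v = v₀ + at = 0 + (2.5)(6.5) = 16.2 m/s
Δx = v₀t + ½at² = 0·6.5 + 0.5·2.5·6.5² = 52.8 m

Phase 2 (constant speed): v₀ = 16.2 m/s, a = 0 m/s².
v = v₀ + at = 16.2 + (0)(10.5) = 16.2 m/s
Δx = v₀t + ½at² = 16.2·10.5 + 0.5·0·10.5² = 171 m
Final speed = 16.2 m/s

16.25 m/s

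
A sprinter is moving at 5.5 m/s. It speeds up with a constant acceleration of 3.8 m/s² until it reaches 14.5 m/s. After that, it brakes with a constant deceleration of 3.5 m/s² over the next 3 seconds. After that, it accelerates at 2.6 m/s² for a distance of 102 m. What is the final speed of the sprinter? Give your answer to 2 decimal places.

23.38 m/s

Phase 1 (accelerating): v₀ = 5.50 m/s, a = 3.8 m/s².
v = v₀ + at → t = (14.5 − 5.50) / 3.8 = 2.37 s
v² = v₀² + 2aΔx → Δx = (14.5² − 5.50²)/(2·3.8) = 23.7 m

Phase 2 (decelerating): v₀ = 14.5 m/s, a = -3.5 m/s².
v = v₀ + at = 14.5 + (-3.5)(3) = 4.00 m/s
Δx = v₀t + ½at² = 14.5·3 + 0.5·-3.5·3² = 27.8 m

Phase 3 (accelerating): v₀ = 4.00 m/s, a = 2.6 m/s².
v² = v₀² + 2aΔx = 4.00² + 2·2.6·102 = 546 → v = 23.4 m/s
t = (v − v₀)/a = (23.4 − 4.00)/2.6 = 7.45 s
Final speed = 23.4 m/s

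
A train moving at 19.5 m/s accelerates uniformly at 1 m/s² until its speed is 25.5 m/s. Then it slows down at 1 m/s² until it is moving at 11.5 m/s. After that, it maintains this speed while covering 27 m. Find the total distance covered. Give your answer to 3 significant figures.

Phase 1 (accelerating): v₀ = 19.5 m/s, a = 1 m/s².
v = v₀ + at → t = (25.5 − 19.5) / 1 = 6.00 s
v² = v₀² + 2aΔx → Δx = (25.5² − 19.5²)/(2·1) = 135 m

Phase 2 (decelerating): v₀ = 25.5 m/s, a = -1 m/s².
v = v₀ + at → t = (11.5 − 25.5) / -1 = 14.0 s
v² = v₀² + 2aΔx → Δx = (11.5² − 25.5²)/(2·-1) = 259 m

Phase 3 (constant speed): v₀ = 11.5 m/s, a = 0 m/s².
Constant speed: t = d/v = 27/11.5 = 2.35 s
Total distance = 135 + 259 + 27.0 = 421 m

421 m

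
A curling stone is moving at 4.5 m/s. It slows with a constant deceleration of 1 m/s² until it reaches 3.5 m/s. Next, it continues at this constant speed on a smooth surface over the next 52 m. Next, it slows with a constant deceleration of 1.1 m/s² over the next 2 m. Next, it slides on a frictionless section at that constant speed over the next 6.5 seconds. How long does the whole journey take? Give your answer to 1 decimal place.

23.0 s

Phase 1 (decelerating): v₀ = 4.50 m/s, a = -1 m/s².
v = v₀ + at → t = (3.5 − 4.50) / -1 = 1.00 s
v² = v₀² + 2aΔx → Δx = (3.5² − 4.50²)/(2·-1) = 4.00 m

Phase 2 (constant speed): v₀ = 3.50 m/s, a = 0 m/s².
Constant speed: t = d/v = 52/3.50 = 14.9 s

Phase 3 (decelerating): v₀ = 3.50 m/s, a = -1.1 m/s².
v² = v₀² + 2aΔx = 3.50² + 2·-1.1·2 = 7.85 → v = 2.80 m/s
t = (v − v₀)/a = (2.80 − 3.50)/-1.1 = 0.635 s

Phase 4 (constant speed): v₀ = 2.80 m/s, a = 0 m/s².
v = v₀ + at = 2.80 + (0)(6.5) = 2.80 m/s
Δx = v₀t + ½at² = 2.80·6.5 + 0.5·0·6.5² = 18.2 m
Total time = 1.00 + 14.9 + 0.635 + 6.50 = 23.0 s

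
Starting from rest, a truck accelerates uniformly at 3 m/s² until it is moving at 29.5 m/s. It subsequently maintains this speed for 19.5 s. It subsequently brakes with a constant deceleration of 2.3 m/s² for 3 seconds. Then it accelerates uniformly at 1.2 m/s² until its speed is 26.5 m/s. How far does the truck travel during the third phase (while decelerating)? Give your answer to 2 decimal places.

78.15 m

Phase 1 (accelerating): v₀ = 0 m/s, a = 3 m/s².
v = v₀ + at → t = (29.5 − 0) / 3 = 9.83 s
v² = v₀² + 2aΔx → Δx = (29.5² − 0²)/(2·3) = 145 m

Phase 2 (constant speed): v₀ = 29.5 m/s, a = 0 m/s².
v = v₀ + at = 29.5 + (0)(19.5) = 29.5 m/s
Δx = v₀t + ½at² = 29.5·19.5 + 0.5·0·19.5² = 575 m

Phase 3 (decelerating): v₀ = 29.5 m/s, a = -2.3 m/s².
v = v₀ + at = 29.5 + (-2.3)(3) = 22.6 m/s
Δx = v₀t + ½at² = 29.5·3 + 0.5·-2.3·3² = 78.2 m
Distance in phase 3 = 78.2 m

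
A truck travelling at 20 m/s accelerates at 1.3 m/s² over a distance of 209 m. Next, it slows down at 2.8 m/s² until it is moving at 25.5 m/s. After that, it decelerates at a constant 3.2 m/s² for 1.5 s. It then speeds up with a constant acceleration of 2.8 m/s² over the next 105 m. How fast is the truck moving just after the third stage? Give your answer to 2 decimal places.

20.70 m/s

Phase 1 (accelerating): v₀ = 20.0 m/s, a = 1.3 m/s².
v² = v₀² + 2aΔx = 20.0² + 2·1.3·209 = 943 → v = 30.7 m/s
t = (v − v₀)/a = (30.7 − 20.0)/1.3 = 8.24 s

Phase 2 (decelerating): v₀ = 30.7 m/s, a = -2.8 m/s².
v = v₀ + at → t = (25.5 − 30.7) / -2.8 = 1.86 s
v² = v₀² + 2aΔx → Δx = (25.5² − 30.7²)/(2·-2.8) = 52.3 m

Phase 3 (decelerating): v₀ = 25.5 m/s, a = -3.2 m/s².
v = v₀ + at = 25.5 + (-3.2)(1.5) = 20.7 m/s
Δx = v₀t + ½at² = 25.5·1.5 + 0.5·-3.2·1.5² = 34.6 m
Speed at end of phase 3 = 20.7 m/s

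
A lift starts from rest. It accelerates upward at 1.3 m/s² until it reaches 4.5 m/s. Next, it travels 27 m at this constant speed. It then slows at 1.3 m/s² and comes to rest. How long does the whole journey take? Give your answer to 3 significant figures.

12.9 s

Phase 1 (accelerating): v₀ = 0 m/s, a = 1.3 m/s².
v = v₀ + at → t = (4.5 − 0) / 1.3 = 3.46 s
v² = v₀² + 2aΔx → Δx = (4.5² − 0²)/(2·1.3) = 7.79 m

Phase 2 (constant speed): v₀ = 4.50 m/s, a = 0 m/s².
Constant speed: t = d/v = 27/4.50 = 6.00 s

Phase 3 (decelerating): v₀ = 4.50 m/s, a = -1.3 m/s².
v = v₀ + at → t = (0 − 4.50) / -1.3 = 3.46 s
v² = v₀² + 2aΔx → Δx = (0² − 4.50²)/(2·-1.3) = 7.79 m
Total time = 3.46 + 6.00 + 3.46 = 12.9 s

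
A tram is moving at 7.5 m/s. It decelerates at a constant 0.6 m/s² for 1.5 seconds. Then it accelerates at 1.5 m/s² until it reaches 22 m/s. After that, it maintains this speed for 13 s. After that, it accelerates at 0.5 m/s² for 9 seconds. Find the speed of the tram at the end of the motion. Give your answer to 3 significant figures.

26.5 m/s

Phase 1 (decelerating): v₀ = 7.50 m/s, a = -0.6 m/s².
v = v₀ + at = 7.50 + (-0.6)(1.5) = 6.60 m/s
Δx = v₀t + ½at² = 7.50·1.5 + 0.5·-0.6·1.5² = 10.6 m

Phase 2 (accelerating): v₀ = 6.60 m/s, a = 1.5 m/s².
v = v₀ + at → t = (22 − 6.60) / 1.5 = 10.3 s
v² = v₀² + 2aΔx → Δx = (22² − 6.60²)/(2·1.5) = 147 m

Phase 3 (constant speed): v₀ = 22.0 m/s, a = 0 m/s².
v = v₀ + at = 22.0 + (0)(13) = 22.0 m/s
Δx = v₀t + ½at² = 22.0·13 + 0.5·0·13² = 286 m

Phase 4 (accelerating): v₀ = 22.0 m/s, a = 0.5 m/s².
v = v₀ + at = 22.0 + (0.5)(9) = 26.5 m/s
Δx = v₀t + ½at² = 22.0·9 + 0.5·0.5·9² = 218 m
Final speed = 26.5 m/s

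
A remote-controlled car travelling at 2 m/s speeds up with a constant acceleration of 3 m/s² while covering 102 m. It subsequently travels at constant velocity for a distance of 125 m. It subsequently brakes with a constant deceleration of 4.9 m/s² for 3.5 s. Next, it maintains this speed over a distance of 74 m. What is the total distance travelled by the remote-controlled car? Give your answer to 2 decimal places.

357.86 m

Phase 1 (accelerating): v₀ = 2.00 m/s, a = 3 m/s².
v² = v₀² + 2aΔx = 2.00² + 2·3·102 = 616 → v = 24.8 m/s
t = (v − v₀)/a = (24.8 − 2.00)/3 = 7.61 s

Phase 2 (constant speed): v₀ = 24.8 m/s, a = 0 m/s².
Constant speed: t = d/v = 125/24.8 = 5.04 s

Phase 3 (decelerating): v₀ = 24.8 m/s, a = -4.9 m/s².
v = v₀ + at = 24.8 + (-4.9)(3.5) = 7.67 m/s
Δx = v₀t + ½at² = 24.8·3.5 + 0.5·-4.9·3.5² = 56.9 m

Phase 4 (constant speed): v₀ = 7.67 m/s, a = 0 m/s².
Constant speed: t = d/v = 74/7.67 = 9.65 s
Total distance = 102 + 125 + 56.9 + 74.0 = 358 m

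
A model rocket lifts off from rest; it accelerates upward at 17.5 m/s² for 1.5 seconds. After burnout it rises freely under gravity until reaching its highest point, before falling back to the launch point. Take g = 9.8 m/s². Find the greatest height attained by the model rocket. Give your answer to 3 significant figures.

Phase 1 (powered ascent): v₀ = 0 m/s, a = 17.5 m/s².
v = v₀ + at = 0 + (17.5)(1.5) = 26.2 m/s
Δx = v₀t + ½at² = 0·1.5 + 0.5·17.5·1.5² = 19.7 m

Phase 2 (coasting upward): v₀ = 26.2 m/s, a = -9.8 m/s².
v = v₀ + at → t = (0 − 26.2) / -9.8 = 2.68 s
v² = v₀² + 2aΔx → Δx = (0² − 26.2²)/(2·-9.8) = 35.2 m
Maximum height = 19.7 + 35.2 = 54.8 m

54.8 m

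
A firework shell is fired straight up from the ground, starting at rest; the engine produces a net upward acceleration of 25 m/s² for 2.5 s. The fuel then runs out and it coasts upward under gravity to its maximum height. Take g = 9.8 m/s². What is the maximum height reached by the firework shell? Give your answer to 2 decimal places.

277.42 m

Phase 1 (powered ascent): v₀ = 0 m/s, a = 25 m/s².
v = v₀ + at = 0 + (25)(2.5) = 62.5 m/s
Δx = v₀t + ½at² = 0·2.5 + 0.5·25·2.5² = 78.1 m

Phase 2 (coasting upward): v₀ = 62.5 m/s, a = -9.8 m/s².
v = v₀ + at → t = (0 − 62.5) / -9.8 = 6.38 s
v² = v₀² + 2aΔx → Δx = (0² − 62.5²)/(2·-9.8) = 199 m
Maximum height = 78.1 + 199 = 277 m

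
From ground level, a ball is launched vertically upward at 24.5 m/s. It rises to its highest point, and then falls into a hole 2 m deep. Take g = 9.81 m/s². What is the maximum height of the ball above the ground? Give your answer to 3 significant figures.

30.6 m

Phase 1 (rising): v₀ = 24.5 m/s, a = -9.81 m/s².
v = v₀ + at → t = (0 − 24.5) / -9.81 = 2.50 s
v² = v₀² + 2aΔx → Δx = (0² − 24.5²)/(2·-9.81) = 30.6 m
Maximum height = 30.6 m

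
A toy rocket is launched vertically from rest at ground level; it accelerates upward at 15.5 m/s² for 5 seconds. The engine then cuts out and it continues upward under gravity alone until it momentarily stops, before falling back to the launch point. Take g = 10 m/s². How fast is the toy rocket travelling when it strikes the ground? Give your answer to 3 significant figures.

99.4 m/s

Phase 1 (powered ascent): v₀ = 0 m/s, a = 15.5 m/s².
v = v₀ + at = 0 + (15.5)(5) = 77.5 m/s
Δx = v₀t + ½at² = 0·5 + 0.5·15.5·5² = 194 m

Phase 2 (coasting upward): v₀ = 77.5 m/s, a = -10 m/s².
v = v₀ + at → t = (0 − 77.5) / -10 = 7.75 s
v² = v₀² + 2aΔx → Δx = (0² − 77.5²)/(2·-10) = 300 m

Phase 3 (free fall): v₀ = 0 m/s, a = -10 m/s².
Falls 494 m from rest: t = √(2·494/10) = 9.94 s; v = g·t = 99.4 m/s.
Impact speed = 99.4 m/s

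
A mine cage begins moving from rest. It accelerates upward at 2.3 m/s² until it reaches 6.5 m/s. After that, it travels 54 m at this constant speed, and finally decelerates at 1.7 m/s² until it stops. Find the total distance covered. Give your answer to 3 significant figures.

75.6 m

Phase 1 (accelerating): v₀ = 0 m/s, a = 2.3 m/s².
v = v₀ + at → t = (6.5 − 0) / 2.3 = 2.83 s
v² = v₀² + 2aΔx → Δx = (6.5² − 0²)/(2·2.3) = 9.18 m

Phase 2 (constant speed): v₀ = 6.50 m/s, a = 0 m/s².
Constant speed: t = d/v = 54/6.50 = 8.31 s

Phase 3 (decelerating): v₀ = 6.50 m/s, a = -1.7 m/s².
v = v₀ + at → t = (0 − 6.50) / -1.7 = 3.82 s
v² = v₀² + 2aΔx → Δx = (0² − 6.50²)/(2·-1.7) = 12.4 m
Total distance = 9.18 + 54.0 + 12.4 = 75.6 m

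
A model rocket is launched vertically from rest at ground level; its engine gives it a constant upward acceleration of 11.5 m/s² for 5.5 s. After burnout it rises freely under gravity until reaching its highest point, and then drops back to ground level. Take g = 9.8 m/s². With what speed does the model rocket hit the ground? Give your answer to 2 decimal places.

Phase 1 (powered ascent): v₀ = 0 m/s, a = 11.5 m/s².
v = v₀ + at = 0 + (11.5)(5.5) = 63.2 m/s
Δx = v₀t + ½at² = 0·5.5 + 0.5·11.5·5.5² = 174 m

Phase 2 (coasting upward): v₀ = 63.2 m/s, a = -9.8 m/s².
v = v₀ + at → t = (0 − 63.2) / -9.8 = 6.45 s
v² = v₀² + 2aΔx → Δx = (0² − 63.2²)/(2·-9.8) = 204 m

Phase 3 (free fall): v₀ = 0 m/s, a = -9.8 m/s².
Falls 378 m from rest: t = √(2·378/9.8) = 8.78 s; v = g·t = 86.1 m/s.
Impact speed = 86.1 m/s

86.08 m/s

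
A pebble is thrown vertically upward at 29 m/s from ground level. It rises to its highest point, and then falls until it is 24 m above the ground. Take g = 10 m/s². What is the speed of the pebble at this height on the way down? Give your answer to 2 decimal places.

19.00 m/s

Phase 1 (rising): v₀ = 29.0 m/s, a = -10 m/s².
v = v₀ + at → t = (0 − 29.0) / -10 = 2.90 s
v² = v₀² + 2aΔx → Δx = (0² − 29.0²)/(2·-10) = 42.0 m

Phase 2 (falling): v₀ = 0 m/s, a = -10 m/s².
Falls 18.0 m from rest: t = √(2·18.0/10) = 1.90 s; v = g·t = 19.0 m/s.
Final speed = 19.0 m/s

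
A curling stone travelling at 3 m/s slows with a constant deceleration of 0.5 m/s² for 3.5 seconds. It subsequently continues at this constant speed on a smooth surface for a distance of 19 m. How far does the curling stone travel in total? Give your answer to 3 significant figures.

Phase 1 (decelerating): v₀ = 3.00 m/s, a = -0.5 m/s².
v = v₀ + at = 3.00 + (-0.5)(3.5) = 1.25 m/s
Δx = v₀t + ½at² = 3.00·3.5 + 0.5·-0.5·3.5² = 7.44 m

Phase 2 (constant speed): v₀ = 1.25 m/s, a = 0 m/s².
Constant speed: t = d/v = 19/1.25 = 15.2 s
Total distance = 7.44 + 19.0 = 26.4 m

26.4 m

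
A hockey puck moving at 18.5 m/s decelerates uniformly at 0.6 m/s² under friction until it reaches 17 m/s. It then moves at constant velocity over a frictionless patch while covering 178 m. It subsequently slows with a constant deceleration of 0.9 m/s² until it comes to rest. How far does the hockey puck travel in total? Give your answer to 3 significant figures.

383 m

Phase 1 (decelerating): v₀ = 18.5 m/s, a = -0.6 m/s².
v = v₀ + at → t = (17 − 18.5) / -0.6 = 2.50 s
v² = v₀² + 2aΔx → Δx = (17² − 18.5²)/(2·-0.6) = 44.4 m

Phase 2 (constant speed): v₀ = 17.0 m/s, a = 0 m/s².
Constant speed: t = d/v = 178/17.0 = 10.5 s

Phase 3 (decelerating): v₀ = 17.0 m/s, a = -0.9 m/s².
v = v₀ + at → t = (0 − 17.0) / -0.9 = 18.9 s
v² = v₀² + 2aΔx → Δx = (0² − 17.0²)/(2·-0.9) = 161 m
Total distance = 44.4 + 178 + 161 = 383 m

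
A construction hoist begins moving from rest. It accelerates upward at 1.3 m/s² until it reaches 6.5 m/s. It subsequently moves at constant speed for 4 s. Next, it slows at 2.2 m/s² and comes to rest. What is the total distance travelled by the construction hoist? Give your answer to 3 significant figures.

Phase 1 (accelerating): v₀ = 0 m/s, a = 1.3 m/s².
v = v₀ + at → t = (6.5 − 0) / 1.3 = 5.00 s
v² = v₀² + 2aΔx → Δx = (6.5² − 0²)/(2·1.3) = 16.2 m

Phase 2 (constant speed): v₀ = 6.50 m/s, a = 0 m/s².
v = v₀ + at = 6.50 + (0)(4) = 6.50 m/s
Δx = v₀t + ½at² = 6.50·4 + 0.5·0·4² = 26.0 m

Phase 3 (decelerating): v₀ = 6.50 m/s, a = -2.2 m/s².
v = v₀ + at → t = (0 − 6.50) / -2.2 = 2.95 s
v² = v₀² + 2aΔx → Δx = (0² − 6.50²)/(2·-2.2) = 9.60 m
Total distance = 16.2 + 26.0 + 9.60 = 51.9 m

51.9 m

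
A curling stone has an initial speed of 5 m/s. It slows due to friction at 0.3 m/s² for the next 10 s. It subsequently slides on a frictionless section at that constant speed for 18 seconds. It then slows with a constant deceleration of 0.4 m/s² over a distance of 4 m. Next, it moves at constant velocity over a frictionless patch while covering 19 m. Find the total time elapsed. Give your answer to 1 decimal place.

Phase 1 (decelerating): v₀ = 5.00 m/s, a = -0.3 m/s².
v = v₀ + at = 5.00 + (-0.3)(10) = 2.00 m/s
Δx = v₀t + ½at² = 5.00·10 + 0.5·-0.3·10² = 35.0 m

Phase 2 (constant speed): v₀ = 2.00 m/s, a = 0 m/s².
v = v₀ + at = 2.00 + (0)(18) = 2.00 m/s
Δx = v₀t + ½at² = 2.00·18 + 0.5·0·18² = 36.0 m

Phase 3 (decelerating): v₀ = 2.00 m/s, a = -0.4 m/s².
v² = v₀² + 2aΔx = 2.00² + 2·-0.4·4 = 0.800 → v = 0.894 m/s
t = (v − v₀)/a = (0.894 − 2.00)/-0.4 = 2.76 s

Phase 4 (constant speed): v₀ = 0.894 m/s, a = 0 m/s².
Constant speed: t = d/v = 19/0.894 = 21.2 s
Total time = 10.0 + 18.0 + 2.76 + 21.2 = 52.0 s

52.0 s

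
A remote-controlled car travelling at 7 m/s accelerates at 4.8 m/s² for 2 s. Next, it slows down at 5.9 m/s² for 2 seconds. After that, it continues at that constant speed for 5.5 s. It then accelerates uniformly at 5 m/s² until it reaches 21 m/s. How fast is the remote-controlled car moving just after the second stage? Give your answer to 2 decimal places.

Phase 1 (accelerating): v₀ = 7.00 m/s, a = 4.8 m/s².
v = v₀ + at = 7.00 + (4.8)(2) = 16.6 m/s
Δx = v₀t + ½at² = 7.00·2 + 0.5·4.8·2² = 23.6 m

Phase 2 (decelerating): v₀ = 16.6 m/s, a = -5.9 m/s².
v = v₀ + at = 16.6 + (-5.9)(2) = 4.80 m/s
Δx = v₀t + ½at² = 16.6·2 + 0.5·-5.9·2² = 21.4 m
Speed at end of phase 2 = 4.80 m/s

4.80 m/s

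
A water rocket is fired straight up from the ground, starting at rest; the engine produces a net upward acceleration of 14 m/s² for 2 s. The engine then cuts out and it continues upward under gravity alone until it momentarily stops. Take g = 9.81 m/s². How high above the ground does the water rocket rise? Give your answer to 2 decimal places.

Phase 1 (powered ascent): v₀ = 0 m/s, a = 14 m/s².
v = v₀ + at = 0 + (14)(2) = 28.0 m/s
Δx = v₀t + ½at² = 0·2 + 0.5·14·2² = 28.0 m

Phase 2 (coasting upward): v₀ = 28.0 m/s, a = -9.81 m/s².
v = v₀ + at → t = (0 − 28.0) / -9.81 = 2.85 s
v² = v₀² + 2aΔx → Δx = (0² − 28.0²)/(2·-9.81) = 40.0 m
Maximum height = 28.0 + 40.0 = 68.0 m

67.96 m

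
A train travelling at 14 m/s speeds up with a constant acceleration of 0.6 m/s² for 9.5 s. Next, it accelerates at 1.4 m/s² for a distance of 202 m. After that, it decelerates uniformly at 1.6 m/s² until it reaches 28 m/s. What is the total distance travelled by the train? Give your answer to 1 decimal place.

Phase 1 (accelerating): v₀ = 14.0 m/s, a = 0.6 m/s².
v = v₀ + at = 14.0 + (0.6)(9.5) = 19.7 m/s
Δx = v₀t + ½at² = 14.0·9.5 + 0.5·0.6·9.5² = 160 m

Phase 2 (accelerating): v₀ = 19.7 m/s, a = 1.4 m/s².
v² = v₀² + 2aΔx = 19.7² + 2·1.4·202 = 954 → v = 30.9 m/s
t = (v − v₀)/a = (30.9 − 19.7)/1.4 = 7.99 s

Phase 3 (decelerating): v₀ = 30.9 m/s, a = -1.6 m/s².
v = v₀ + at → t = (28 − 30.9) / -1.6 = 1.80 s
v² = v₀² + 2aΔx → Δx = (28² − 30.9²)/(2·-1.6) = 53.0 m
Total distance = 160 + 202 + 53.0 = 415 m

415.1 m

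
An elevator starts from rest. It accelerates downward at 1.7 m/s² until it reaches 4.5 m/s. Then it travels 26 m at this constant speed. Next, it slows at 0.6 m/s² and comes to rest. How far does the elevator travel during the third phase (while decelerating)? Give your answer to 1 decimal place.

16.9 m

Phase 1 (accelerating): v₀ = 0 m/s, a = 1.7 m/s².
v = v₀ + at → t = (4.5 − 0) / 1.7 = 2.65 s
v² = v₀² + 2aΔx → Δx = (4.5² − 0²)/(2·1.7) = 5.96 m

Phase 2 (constant speed): v₀ = 4.50 m/s, a = 0 m/s².
Constant speed: t = d/v = 26/4.50 = 5.78 s

Phase 3 (decelerating): v₀ = 4.50 m/s, a = -0.6 m/s².
v = v₀ + at → t = (0 − 4.50) / -0.6 = 7.50 s
v² = v₀² + 2aΔx → Δx = (0² − 4.50²)/(2·-0.6) = 16.9 m
Distance in phase 3 = 16.9 m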